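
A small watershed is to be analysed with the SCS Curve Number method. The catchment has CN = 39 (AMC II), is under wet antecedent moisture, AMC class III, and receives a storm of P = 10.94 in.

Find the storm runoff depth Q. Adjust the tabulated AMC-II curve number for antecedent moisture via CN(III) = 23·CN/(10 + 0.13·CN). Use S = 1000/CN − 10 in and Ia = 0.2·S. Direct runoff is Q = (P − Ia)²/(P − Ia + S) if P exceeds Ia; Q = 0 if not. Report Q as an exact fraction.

CN(III) from CN(II)=39: (23·39)/(10 + 0.13·39) = 89700/1507 ≈ 59.522
Max retention: S = 1000/(89700/1507) − 10 = 6100/897 in (≈ 6.800 in)
Initial abstraction Ia = S/5 = (6100/897)/5 = 1220/897 ≈ 1.360 in
Since P=10.940 > Ia=1.360: effective rainfall P−Ia = 429659/44850 in
Q = (429659/44850)²/((429659/44850) + 6100/897) = (184606856281/2011522500)/(734659/44850) = 184606856281/32949456150 in ≈ 5.603 in

Q = 184606856281/32949456150 in ≈ 5.603 in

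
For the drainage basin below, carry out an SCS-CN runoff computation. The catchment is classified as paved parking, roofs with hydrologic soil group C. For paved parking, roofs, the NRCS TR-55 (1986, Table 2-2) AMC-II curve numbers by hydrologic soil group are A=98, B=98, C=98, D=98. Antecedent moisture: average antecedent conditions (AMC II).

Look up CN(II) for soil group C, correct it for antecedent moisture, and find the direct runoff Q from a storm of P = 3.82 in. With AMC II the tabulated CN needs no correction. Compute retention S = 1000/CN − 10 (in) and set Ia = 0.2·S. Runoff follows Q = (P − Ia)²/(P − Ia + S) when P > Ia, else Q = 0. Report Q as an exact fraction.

Q = 85729081/23909550 in ≈ 3.586 in

NRCS table: paved parking, roofs, soil group C → CN(II) = 98
Average conditions: CN = 98 (no AMC adjustment).
Max retention: S = 1000/98 − 10 = 10/49 in (≈ 0.204 in)
Initial abstraction Ia = S/5 = (10/49)/5 = 2/49 ≈ 0.041 in
P − Ia = 3.820 − 0.041 = 9259/2450 ≈ 3.779 in (> 0, runoff occurs)
Runoff Q = (P−Ia)²/(P−Ia+S) = (3.779)²/(3.779+0.204) = 85729081/23909550 ≈ 3.586 in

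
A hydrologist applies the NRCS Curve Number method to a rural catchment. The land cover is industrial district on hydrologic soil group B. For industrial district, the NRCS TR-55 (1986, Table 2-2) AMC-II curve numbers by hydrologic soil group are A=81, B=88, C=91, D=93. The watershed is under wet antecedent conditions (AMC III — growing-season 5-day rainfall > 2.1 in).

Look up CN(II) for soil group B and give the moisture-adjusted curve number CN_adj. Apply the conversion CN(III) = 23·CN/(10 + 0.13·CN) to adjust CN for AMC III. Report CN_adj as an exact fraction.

CN_adj = 6325/67 ≈ 94.403

NRCS table: industrial district, soil group B → CN(II) = 88
Wet (AMC III): CN(III) = 23·88/(10 + 0.13·88) = 2024/(536/25) = 6325/67 ≈ 94.403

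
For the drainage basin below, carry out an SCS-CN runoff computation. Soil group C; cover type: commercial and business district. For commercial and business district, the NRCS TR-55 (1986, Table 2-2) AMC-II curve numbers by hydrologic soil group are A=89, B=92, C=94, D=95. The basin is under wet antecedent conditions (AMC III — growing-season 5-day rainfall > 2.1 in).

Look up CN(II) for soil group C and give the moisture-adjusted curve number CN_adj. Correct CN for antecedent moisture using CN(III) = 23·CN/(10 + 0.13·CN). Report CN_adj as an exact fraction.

CN_adj = 108100/1111 ≈ 97.300

NRCS table: commercial and business district, soil group C → CN(II) = 94
CN(III) from CN(II)=94: (23·94)/(10 + 0.13·94) = 108100/1111 ≈ 97.300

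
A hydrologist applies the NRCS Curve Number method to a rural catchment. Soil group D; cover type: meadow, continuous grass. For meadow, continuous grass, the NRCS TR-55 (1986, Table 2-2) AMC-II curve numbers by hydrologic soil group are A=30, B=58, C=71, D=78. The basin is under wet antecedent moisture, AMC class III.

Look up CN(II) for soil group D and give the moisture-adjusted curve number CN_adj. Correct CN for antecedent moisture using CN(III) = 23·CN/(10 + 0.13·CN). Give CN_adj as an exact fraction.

CN_adj = 89700/1007 ≈ 89.076

NRCS table: meadow, continuous grass, soil group D → CN(II) = 78
Wet (AMC III): CN(III) = 23·78/(10 + 0.13·78) = 1794/(1007/50) = 89700/1007 ≈ 89.076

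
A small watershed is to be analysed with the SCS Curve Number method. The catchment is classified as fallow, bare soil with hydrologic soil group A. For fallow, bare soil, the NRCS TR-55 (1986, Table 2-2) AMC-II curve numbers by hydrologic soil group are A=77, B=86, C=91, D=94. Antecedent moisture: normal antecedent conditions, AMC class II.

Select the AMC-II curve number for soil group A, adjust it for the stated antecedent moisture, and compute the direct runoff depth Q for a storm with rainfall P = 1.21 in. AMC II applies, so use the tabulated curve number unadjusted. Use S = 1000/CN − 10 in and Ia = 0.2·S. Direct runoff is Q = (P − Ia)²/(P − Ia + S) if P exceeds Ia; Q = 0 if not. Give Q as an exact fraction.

Q = 22250089/213420900 in ≈ 0.104 in

NRCS table: fallow, bare soil, soil group A → CN(II) = 77
CN(II) = 77; AMC II needs no correction.
S = 1000/77 − 10 = 230/77 in ≈ 2.987 in
Ia = 0.2S: 0.2·2.987 = 0.597 in (exactly 46/77)
Excess rainfall: 1.210 − 0.597 = 0.613 in; P > Ia so Q > 0
Runoff Q = (P−Ia)²/(P−Ia+S) = (0.613)²/(0.613+2.987) = 22250089/213420900 ≈ 0.104 in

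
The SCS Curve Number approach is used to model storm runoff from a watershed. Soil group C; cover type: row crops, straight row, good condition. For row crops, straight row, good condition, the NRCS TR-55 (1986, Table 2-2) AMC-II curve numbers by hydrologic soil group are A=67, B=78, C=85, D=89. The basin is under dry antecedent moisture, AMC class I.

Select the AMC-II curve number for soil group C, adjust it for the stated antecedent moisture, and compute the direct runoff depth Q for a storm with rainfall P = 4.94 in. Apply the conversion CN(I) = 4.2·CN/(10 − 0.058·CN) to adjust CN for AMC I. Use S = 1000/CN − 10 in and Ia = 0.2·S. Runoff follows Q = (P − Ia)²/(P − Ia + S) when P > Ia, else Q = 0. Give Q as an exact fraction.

NRCS table: row crops, straight row, good condition, soil group C → CN(II) = 85
Dry (AMC I): CN(I) = 4.2·85/(10 − 0.058·85) = 357/(507/100) = 11900/169 ≈ 70.414
Retention S: 1000/CN − 10 with CN=70.414 → S = 500/119 ≈ 4.202 in
Ia = 0.2S: 0.2·4.202 = 0.840 in (exactly 100/119)
P − Ia = 4.940 − 0.840 = 24393/5950 ≈ 4.100 in (> 0, runoff occurs)
Runoff Q = (P−Ia)²/(P−Ia+S) = (4.100)²/(4.100+4.202) = 595018449/293888350 ≈ 2.025 in

Q = 595018449/293888350 in ≈ 2.025 in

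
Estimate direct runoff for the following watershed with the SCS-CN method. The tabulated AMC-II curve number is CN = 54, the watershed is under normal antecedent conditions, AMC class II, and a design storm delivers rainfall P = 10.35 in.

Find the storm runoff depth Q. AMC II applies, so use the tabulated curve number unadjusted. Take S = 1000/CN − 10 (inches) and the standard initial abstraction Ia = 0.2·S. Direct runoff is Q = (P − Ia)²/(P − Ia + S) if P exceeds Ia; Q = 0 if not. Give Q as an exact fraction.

AMC II — tabulated CN = 54 applies directly.
S = 1000/54 − 10 = 230/27 in ≈ 8.519 in
Ia = 0.2S: 0.2·8.519 = 1.704 in (exactly 46/27)
Excess rainfall: 10.350 − 1.704 = 8.646 in; P > Ia so Q > 0
Q = (4669/540)²/((4669/540) + 230/27) = (21799561/291600)/(9269/540) = 947807/217620 in ≈ 4.355 in

Q = 947807/217620 in ≈ 4.355 in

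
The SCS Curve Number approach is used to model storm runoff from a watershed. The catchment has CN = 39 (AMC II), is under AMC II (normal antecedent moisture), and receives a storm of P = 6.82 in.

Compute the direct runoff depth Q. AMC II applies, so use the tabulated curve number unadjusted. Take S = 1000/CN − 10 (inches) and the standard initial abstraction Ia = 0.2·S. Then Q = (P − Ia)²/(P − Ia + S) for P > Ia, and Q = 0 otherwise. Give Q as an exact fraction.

Average conditions: CN = 39 (no AMC adjustment).
Retention S: 1000/CN − 10 with CN=39.000 → S = 610/39 ≈ 15.641 in
Ia = 0.2S: 0.2·15.641 = 3.128 in (exactly 122/39)
Excess rainfall: 6.820 − 3.128 = 3.692 in; P > Ia so Q > 0
Q = (7199/1950)²/((7199/1950) + 610/39) = (51825601/3802500)/(37699/1950) = 51825601/73513050 in ≈ 0.705 in

Q = 51825601/73513050 in ≈ 0.705 in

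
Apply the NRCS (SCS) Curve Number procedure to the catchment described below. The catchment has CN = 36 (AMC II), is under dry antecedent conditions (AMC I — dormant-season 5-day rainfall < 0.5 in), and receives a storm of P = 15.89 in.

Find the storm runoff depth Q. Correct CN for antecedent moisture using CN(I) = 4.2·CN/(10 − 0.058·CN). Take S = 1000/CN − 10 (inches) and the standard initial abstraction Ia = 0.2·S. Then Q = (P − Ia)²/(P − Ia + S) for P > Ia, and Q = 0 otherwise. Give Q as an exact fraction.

Q = 19689983041/17772066900 in ≈ 1.108 in

CN(I) from CN(II)=36: (4.2·36)/(10 − 0.058·36) = 18900/989 ≈ 19.110
Max retention: S = 1000/(18900/989) − 10 = 8000/189 in (≈ 42.328 in)
Initial abstraction Ia = S/5 = (8000/189)/5 = 1600/189 ≈ 8.466 in
P − Ia = 15.890 − 8.466 = 140321/18900 ≈ 7.424 in (> 0, runoff occurs)
Runoff Q = (P−Ia)²/(P−Ia+S) = (7.424)²/(7.424+42.328) = 19689983041/17772066900 ≈ 1.108 in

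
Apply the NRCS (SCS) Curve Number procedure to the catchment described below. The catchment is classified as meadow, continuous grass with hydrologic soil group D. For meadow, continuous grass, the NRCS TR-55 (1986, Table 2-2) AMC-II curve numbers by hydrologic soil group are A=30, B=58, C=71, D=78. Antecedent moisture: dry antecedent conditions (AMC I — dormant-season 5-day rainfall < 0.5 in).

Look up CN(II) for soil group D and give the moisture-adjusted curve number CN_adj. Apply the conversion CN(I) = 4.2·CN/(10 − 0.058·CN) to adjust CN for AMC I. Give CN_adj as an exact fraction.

NRCS table: meadow, continuous grass, soil group D → CN(II) = 78
Dry (AMC I): CN(I) = 4.2·78/(10 − 0.058·78) = (1638/5)/(1369/250) = 81900/1369 ≈ 59.825

CN_adj = 81900/1369 ≈ 59.825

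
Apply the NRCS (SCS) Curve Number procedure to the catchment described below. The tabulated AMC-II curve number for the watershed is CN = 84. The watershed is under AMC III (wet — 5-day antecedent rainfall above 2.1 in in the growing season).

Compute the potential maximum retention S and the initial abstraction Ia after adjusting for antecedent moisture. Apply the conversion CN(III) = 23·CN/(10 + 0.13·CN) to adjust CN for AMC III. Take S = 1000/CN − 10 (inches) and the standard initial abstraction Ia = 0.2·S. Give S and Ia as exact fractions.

S = 400/483 in ≈ 0.828 in; Ia = 80/483 in ≈ 0.166 in

Adjust CN=84 to AMC III: 23·84/(10 + 0.13·84) → 1932 ÷ (523/25) = 48300/523 ≈ 92.352
Max retention: S = 1000/(48300/523) − 10 = 400/483 in (≈ 0.828 in)
Initial abstraction Ia = S/5 = (400/483)/5 = 80/483 ≈ 0.166 in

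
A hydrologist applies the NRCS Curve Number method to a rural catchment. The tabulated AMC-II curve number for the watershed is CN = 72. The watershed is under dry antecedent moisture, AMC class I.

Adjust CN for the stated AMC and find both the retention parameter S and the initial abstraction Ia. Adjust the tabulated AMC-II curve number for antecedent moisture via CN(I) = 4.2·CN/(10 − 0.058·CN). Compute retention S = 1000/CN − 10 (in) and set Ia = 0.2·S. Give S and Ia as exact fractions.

CN(I) from CN(II)=72: (4.2·72)/(10 − 0.058·72) = 675/13 ≈ 51.923
Max retention: S = 1000/(675/13) − 10 = 250/27 in (≈ 9.259 in)
Initial abstraction Ia = S/5 = (250/27)/5 = 50/27 ≈ 1.852 in

S = 250/27 in ≈ 9.259 in; Ia = 50/27 in ≈ 1.852 in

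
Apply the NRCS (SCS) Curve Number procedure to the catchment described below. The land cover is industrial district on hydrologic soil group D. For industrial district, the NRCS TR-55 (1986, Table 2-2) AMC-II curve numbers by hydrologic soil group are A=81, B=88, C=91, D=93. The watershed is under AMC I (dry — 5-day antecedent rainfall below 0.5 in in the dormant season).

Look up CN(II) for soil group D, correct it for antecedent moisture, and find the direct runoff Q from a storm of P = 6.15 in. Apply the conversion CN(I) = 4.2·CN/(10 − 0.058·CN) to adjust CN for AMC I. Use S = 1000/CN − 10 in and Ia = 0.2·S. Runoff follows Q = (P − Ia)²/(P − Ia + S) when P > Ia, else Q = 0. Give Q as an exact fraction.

NRCS table: industrial district, soil group D → CN(II) = 93
Dry (AMC I): CN(I) = 4.2·93/(10 − 0.058·93) = (1953/5)/(2303/500) = 27900/329 ≈ 84.802
Retention S: 1000/CN − 10 with CN=84.802 → S = 500/279 ≈ 1.792 in
Ia = 0.2S: 0.2·1.792 = 0.358 in (exactly 100/279)
Since P=6.150 > Ia=0.358: effective rainfall P−Ia = 32317/5580 in
Q = (32317/5580)²/((32317/5580) + 500/279) = (1044388489/31136400)/(42317/5580) = 1044388489/236128860 in ≈ 4.423 in

Q = 1044388489/236128860 in ≈ 4.423 in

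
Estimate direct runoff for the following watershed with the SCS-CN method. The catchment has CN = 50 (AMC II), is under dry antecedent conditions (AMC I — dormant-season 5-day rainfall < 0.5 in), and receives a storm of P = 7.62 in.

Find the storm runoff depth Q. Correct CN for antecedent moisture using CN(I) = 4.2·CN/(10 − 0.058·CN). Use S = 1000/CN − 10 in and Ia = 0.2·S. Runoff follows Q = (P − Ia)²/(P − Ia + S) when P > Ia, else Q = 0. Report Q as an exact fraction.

Q = 9006001/29401050 in ≈ 0.306 in

Adjust CN=50 to AMC I: 4.2·50/(10 − 0.058·50) → 210 ÷ (71/10) = 2100/71 ≈ 29.577
S = 1000/(2100/71) − 10 = 500/21 in ≈ 23.810 in
Initial abstraction Ia = S/5 = (500/21)/5 = 100/21 ≈ 4.762 in
P − Ia = 7.620 − 4.762 = 3001/1050 ≈ 2.858 in (> 0, runoff occurs)
Runoff Q = (P−Ia)²/(P−Ia+S) = (2.858)²/(2.858+23.810) = 9006001/29401050 ≈ 0.306 in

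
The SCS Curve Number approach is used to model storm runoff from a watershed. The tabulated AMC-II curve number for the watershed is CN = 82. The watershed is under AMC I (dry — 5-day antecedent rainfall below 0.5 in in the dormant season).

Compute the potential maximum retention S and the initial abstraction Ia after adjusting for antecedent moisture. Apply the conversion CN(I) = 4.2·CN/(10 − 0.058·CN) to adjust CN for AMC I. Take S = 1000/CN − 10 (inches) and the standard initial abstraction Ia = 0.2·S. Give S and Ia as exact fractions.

Dry (AMC I): CN(I) = 4.2·82/(10 − 0.058·82) = (1722/5)/(1311/250) = 28700/437 ≈ 65.675
S = 1000/(28700/437) − 10 = 1500/287 in ≈ 5.226 in
Ia = 0.2·(1500/287) = 300/287 in ≈ 1.045 in

S = 1500/287 in ≈ 5.226 in; Ia = 300/287 in ≈ 1.045 in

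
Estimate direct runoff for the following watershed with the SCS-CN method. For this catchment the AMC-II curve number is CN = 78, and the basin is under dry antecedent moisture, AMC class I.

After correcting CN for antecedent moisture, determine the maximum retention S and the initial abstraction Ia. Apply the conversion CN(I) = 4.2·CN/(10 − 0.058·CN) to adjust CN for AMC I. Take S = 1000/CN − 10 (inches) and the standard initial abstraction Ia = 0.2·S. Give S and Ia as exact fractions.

Dry (AMC I): CN(I) = 4.2·78/(10 − 0.058·78) = (1638/5)/(1369/250) = 81900/1369 ≈ 59.825
Max retention: S = 1000/(81900/1369) − 10 = 5500/819 in (≈ 6.716 in)
Initial abstraction Ia = S/5 = (5500/819)/5 = 1100/819 ≈ 1.343 in

S = 5500/819 in ≈ 6.716 in; Ia = 1100/819 in ≈ 1.343 in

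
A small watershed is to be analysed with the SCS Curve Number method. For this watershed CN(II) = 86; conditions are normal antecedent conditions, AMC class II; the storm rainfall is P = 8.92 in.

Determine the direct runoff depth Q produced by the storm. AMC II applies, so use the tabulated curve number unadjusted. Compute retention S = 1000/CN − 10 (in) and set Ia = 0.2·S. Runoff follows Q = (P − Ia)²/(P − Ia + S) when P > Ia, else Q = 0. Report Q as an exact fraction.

AMC II — tabulated CN = 86 applies directly.
Max retention: S = 1000/86 − 10 = 70/43 in (≈ 1.628 in)
Ia = 0.2·(70/43) = 14/43 in ≈ 0.326 in
Since P=8.920 > Ia=0.326: effective rainfall P−Ia = 9239/1075 in
Runoff Q = (P−Ia)²/(P−Ia+S) = (8.594)²/(8.594+1.628) = 85359121/11813175 ≈ 7.226 in

Q = 85359121/11813175 in ≈ 7.226 in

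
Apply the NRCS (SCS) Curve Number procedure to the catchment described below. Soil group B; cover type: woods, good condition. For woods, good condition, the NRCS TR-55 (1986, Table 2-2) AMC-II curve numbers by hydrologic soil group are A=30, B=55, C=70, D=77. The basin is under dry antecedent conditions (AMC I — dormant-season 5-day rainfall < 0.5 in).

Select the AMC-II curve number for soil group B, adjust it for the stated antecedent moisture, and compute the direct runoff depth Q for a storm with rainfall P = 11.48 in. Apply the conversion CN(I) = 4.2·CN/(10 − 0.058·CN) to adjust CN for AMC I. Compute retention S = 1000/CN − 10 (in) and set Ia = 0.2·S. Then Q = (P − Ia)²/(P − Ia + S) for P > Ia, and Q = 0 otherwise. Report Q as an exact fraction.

Q = 213130801/100290575 in ≈ 2.125 in

NRCS table: woods, good condition, soil group B → CN(II) = 55
Adjust CN=55 to AMC I: 4.2·55/(10 − 0.058·55) → 231 ÷ (681/100) = 7700/227 ≈ 33.921
Retention S: 1000/CN − 10 with CN=33.921 → S = 1500/77 ≈ 19.481 in
Ia = 0.2·(1500/77) = 300/77 in ≈ 3.896 in
Since P=11.480 > Ia=3.896: effective rainfall P−Ia = 14599/1925 in
Q = (14599/1925)²/((14599/1925) + 1500/77) = (213130801/3705625)/(52099/1925) = 213130801/100290575 in ≈ 2.125 in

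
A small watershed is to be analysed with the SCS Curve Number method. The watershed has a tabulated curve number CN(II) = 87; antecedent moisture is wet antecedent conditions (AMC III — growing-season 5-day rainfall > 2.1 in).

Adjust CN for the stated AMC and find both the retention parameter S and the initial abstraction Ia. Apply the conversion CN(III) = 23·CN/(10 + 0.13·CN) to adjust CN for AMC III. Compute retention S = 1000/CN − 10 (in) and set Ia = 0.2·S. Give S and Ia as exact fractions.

S = 1300/2001 in ≈ 0.650 in; Ia = 260/2001 in ≈ 0.130 in

CN(III) from CN(II)=87: (23·87)/(10 + 0.13·87) = 200100/2131 ≈ 93.900
S = 1000/(200100/2131) − 10 = 1300/2001 in ≈ 0.650 in
Ia = 0.2S: 0.2·0.650 = 0.130 in (exactly 260/2001)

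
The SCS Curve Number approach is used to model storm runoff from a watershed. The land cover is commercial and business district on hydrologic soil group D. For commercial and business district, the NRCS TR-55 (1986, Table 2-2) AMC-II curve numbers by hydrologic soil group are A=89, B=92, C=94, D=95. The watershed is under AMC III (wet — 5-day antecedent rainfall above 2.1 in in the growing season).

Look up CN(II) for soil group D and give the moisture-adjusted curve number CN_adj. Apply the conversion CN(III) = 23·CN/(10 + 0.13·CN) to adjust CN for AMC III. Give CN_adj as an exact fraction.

NRCS table: commercial and business district, soil group D → CN(II) = 95
CN(III) from CN(II)=95: (23·95)/(10 + 0.13·95) = 43700/447 ≈ 97.763

CN_adj = 43700/447 ≈ 97.763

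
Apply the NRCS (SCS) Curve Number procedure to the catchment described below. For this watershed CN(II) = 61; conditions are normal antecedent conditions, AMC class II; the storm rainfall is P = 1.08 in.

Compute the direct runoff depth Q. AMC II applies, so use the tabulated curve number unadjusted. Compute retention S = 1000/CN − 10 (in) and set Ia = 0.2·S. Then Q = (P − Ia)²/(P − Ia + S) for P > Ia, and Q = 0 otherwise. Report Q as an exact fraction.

Q = 0 in ≈ 0.000 in

Average conditions: CN = 61 (no AMC adjustment).
Max retention: S = 1000/61 − 10 = 390/61 in (≈ 6.393 in)
Ia = 0.2S: 0.2·6.393 = 1.279 in (exactly 78/61)
P = 1.080 ≤ Ia = 1.279 in: entire storm abstracted, Q = 0.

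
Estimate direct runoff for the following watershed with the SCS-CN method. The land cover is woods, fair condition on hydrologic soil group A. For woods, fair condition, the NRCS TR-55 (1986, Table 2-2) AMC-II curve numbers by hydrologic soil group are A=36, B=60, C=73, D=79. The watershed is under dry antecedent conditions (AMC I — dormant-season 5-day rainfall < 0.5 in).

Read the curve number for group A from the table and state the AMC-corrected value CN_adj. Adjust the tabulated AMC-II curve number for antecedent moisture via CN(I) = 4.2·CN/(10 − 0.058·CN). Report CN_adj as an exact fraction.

NRCS table: woods, fair condition, soil group A → CN(II) = 36
Adjust CN=36 to AMC I: 4.2·36/(10 − 0.058·36) → (756/5) ÷ (989/125) = 18900/989 ≈ 19.110

CN_adj = 18900/989 ≈ 19.110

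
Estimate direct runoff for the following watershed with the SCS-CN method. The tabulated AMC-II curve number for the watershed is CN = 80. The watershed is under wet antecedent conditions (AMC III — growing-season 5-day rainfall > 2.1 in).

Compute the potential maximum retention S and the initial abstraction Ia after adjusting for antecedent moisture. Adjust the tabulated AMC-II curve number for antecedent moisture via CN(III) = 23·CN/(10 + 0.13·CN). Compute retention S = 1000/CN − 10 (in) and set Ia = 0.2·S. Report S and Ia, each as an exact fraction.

S = 25/23 in ≈ 1.087 in; Ia = 5/23 in ≈ 0.217 in

Adjust CN=80 to AMC III: 23·80/(10 + 0.13·80) → 1840 ÷ (102/5) = 4600/51 ≈ 90.196
Max retention: S = 1000/(4600/51) − 10 = 25/23 in (≈ 1.087 in)
Ia = 0.2S: 0.2·1.087 = 0.217 in (exactly 5/23)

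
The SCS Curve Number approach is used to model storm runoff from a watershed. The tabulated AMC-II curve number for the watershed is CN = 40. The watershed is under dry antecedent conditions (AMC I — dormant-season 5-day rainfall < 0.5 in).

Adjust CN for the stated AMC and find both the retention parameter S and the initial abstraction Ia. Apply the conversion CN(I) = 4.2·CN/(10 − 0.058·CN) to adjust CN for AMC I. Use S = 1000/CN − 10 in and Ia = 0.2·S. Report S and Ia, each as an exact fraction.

S = 250/7 in ≈ 35.714 in; Ia = 50/7 in ≈ 7.143 in

CN(I) from CN(II)=40: (4.2·40)/(10 − 0.058·40) = 175/8 ≈ 21.875
S = 1000/(175/8) − 10 = 250/7 in ≈ 35.714 in
Ia = 0.2S: 0.2·35.714 = 7.143 in (exactly 50/7)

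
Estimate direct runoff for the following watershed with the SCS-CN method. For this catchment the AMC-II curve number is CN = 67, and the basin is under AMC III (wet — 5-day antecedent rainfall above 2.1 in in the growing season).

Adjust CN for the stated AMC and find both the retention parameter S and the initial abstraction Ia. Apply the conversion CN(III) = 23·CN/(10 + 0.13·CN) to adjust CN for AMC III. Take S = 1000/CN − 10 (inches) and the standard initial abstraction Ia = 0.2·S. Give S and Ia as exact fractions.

Wet (AMC III): CN(III) = 23·67/(10 + 0.13·67) = 1541/(1871/100) = 154100/1871 ≈ 82.362
S = 1000/(154100/1871) − 10 = 3300/1541 in ≈ 2.141 in
Ia = 0.2·(3300/1541) = 660/1541 in ≈ 0.428 in

S = 3300/1541 in ≈ 2.141 in; Ia = 660/1541 in ≈ 0.428 in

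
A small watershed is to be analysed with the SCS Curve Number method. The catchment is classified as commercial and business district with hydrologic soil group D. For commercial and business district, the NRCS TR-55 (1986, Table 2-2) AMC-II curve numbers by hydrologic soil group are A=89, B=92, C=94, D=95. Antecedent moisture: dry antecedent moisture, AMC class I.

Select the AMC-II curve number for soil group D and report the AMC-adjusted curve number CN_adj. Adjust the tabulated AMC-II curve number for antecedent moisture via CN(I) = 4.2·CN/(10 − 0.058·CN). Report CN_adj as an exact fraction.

CN_adj = 39900/449 ≈ 88.864

NRCS table: commercial and business district, soil group D → CN(II) = 95
CN(I) from CN(II)=95: (4.2·95)/(10 − 0.058·95) = 39900/449 ≈ 88.864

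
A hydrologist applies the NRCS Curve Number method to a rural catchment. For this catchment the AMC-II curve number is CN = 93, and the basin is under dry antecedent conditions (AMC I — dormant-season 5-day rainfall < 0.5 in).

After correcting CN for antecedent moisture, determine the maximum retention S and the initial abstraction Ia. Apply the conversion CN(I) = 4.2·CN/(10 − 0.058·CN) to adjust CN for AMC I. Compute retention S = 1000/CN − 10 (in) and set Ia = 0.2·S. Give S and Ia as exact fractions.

S = 500/279 in ≈ 1.792 in; Ia = 100/279 in ≈ 0.358 in

Dry (AMC I): CN(I) = 4.2·93/(10 − 0.058·93) = (1953/5)/(2303/500) = 27900/329 ≈ 84.802
S = 1000/(27900/329) − 10 = 500/279 in ≈ 1.792 in
Initial abstraction Ia = S/5 = (500/279)/5 = 100/279 ≈ 0.358 in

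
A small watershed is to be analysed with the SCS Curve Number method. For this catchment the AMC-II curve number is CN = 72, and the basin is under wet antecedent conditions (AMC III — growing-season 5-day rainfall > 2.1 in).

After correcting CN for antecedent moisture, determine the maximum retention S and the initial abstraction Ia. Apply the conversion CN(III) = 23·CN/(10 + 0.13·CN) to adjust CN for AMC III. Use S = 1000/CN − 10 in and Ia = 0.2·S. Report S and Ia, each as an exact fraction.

CN(III) from CN(II)=72: (23·72)/(10 + 0.13·72) = 10350/121 ≈ 85.537
S = 1000/(10350/121) − 10 = 350/207 in ≈ 1.691 in
Ia = 0.2S: 0.2·1.691 = 0.338 in (exactly 70/207)

S = 350/207 in ≈ 1.691 in; Ia = 70/207 in ≈ 0.338 in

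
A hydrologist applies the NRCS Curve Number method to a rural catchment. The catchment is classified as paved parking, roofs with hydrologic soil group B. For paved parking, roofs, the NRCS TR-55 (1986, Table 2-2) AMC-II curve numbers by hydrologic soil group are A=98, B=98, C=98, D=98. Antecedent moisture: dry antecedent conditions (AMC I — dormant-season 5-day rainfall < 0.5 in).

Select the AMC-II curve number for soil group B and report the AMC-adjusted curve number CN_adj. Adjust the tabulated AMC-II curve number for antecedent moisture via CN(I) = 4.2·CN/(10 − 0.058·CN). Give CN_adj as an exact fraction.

CN_adj = 102900/1079 ≈ 95.366

NRCS table: paved parking, roofs, soil group B → CN(II) = 98
Adjust CN=98 to AMC I: 4.2·98/(10 − 0.058·98) → (2058/5) ÷ (1079/250) = 102900/1079 ≈ 95.366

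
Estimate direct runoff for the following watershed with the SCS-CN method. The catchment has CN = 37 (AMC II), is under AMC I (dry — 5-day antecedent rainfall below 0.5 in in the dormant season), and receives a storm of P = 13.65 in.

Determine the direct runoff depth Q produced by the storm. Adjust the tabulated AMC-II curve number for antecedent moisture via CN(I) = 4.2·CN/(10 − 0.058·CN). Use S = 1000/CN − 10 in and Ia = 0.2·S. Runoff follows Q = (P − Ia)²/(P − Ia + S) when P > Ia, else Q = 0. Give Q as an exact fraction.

Dry (AMC I): CN(I) = 4.2·37/(10 − 0.058·37) = (777/5)/(3927/500) = 3700/187 ≈ 19.786
Retention S: 1000/CN − 10 with CN=19.786 → S = 1500/37 ≈ 40.541 in
Ia = 0.2S: 0.2·40.541 = 8.108 in (exactly 300/37)
Excess rainfall: 13.650 − 8.108 = 5.542 in; P > Ia so Q > 0
Q = (4101/740)²/((4101/740) + 1500/37) = (16818201/547600)/(34101/740) = 1868689/2803860 in ≈ 0.666 in

Q = 1868689/2803860 in ≈ 0.666 in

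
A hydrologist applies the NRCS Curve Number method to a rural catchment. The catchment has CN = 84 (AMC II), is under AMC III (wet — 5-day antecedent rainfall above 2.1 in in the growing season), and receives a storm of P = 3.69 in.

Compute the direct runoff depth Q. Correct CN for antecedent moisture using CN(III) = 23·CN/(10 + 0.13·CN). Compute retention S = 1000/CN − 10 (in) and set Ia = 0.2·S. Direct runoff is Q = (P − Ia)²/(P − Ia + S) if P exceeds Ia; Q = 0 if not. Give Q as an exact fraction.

Q = 28977231529/10153964100 in ≈ 2.854 in

Wet (AMC III): CN(III) = 23·84/(10 + 0.13·84) = 1932/(523/25) = 48300/523 ≈ 92.352
S = 1000/(48300/523) − 10 = 400/483 in ≈ 0.828 in
Ia = 0.2·(400/483) = 80/483 in ≈ 0.166 in
P − Ia = 3.690 − 0.166 = 170227/48300 ≈ 3.524 in (> 0, runoff occurs)
Q = (170227/48300)²/((170227/48300) + 400/483) = (28977231529/2332890000)/(210227/48300) = 28977231529/10153964100 in ≈ 2.854 in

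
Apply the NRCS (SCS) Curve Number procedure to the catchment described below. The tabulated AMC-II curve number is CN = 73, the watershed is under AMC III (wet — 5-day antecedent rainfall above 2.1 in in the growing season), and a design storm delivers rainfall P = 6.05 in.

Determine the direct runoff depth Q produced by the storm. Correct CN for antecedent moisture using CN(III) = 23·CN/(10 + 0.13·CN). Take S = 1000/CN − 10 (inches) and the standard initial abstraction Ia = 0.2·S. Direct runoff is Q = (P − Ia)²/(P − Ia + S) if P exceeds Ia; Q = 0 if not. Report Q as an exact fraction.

Q = 37001984881/8272735220 in ≈ 4.473 in

Wet (AMC III): CN(III) = 23·73/(10 + 0.13·73) = 1679/(1949/100) = 167900/1949 ≈ 86.147
Max retention: S = 1000/(167900/1949) − 10 = 2700/1679 in (≈ 1.608 in)
Initial abstraction Ia = S/5 = (2700/1679)/5 = 540/1679 ≈ 0.322 in
P − Ia = 6.050 − 0.322 = 192359/33580 ≈ 5.728 in (> 0, runoff occurs)
Q: (192359/33580)² ÷ (246359/33580) = 37001984881/8272735220 in (≈ 4.473 in)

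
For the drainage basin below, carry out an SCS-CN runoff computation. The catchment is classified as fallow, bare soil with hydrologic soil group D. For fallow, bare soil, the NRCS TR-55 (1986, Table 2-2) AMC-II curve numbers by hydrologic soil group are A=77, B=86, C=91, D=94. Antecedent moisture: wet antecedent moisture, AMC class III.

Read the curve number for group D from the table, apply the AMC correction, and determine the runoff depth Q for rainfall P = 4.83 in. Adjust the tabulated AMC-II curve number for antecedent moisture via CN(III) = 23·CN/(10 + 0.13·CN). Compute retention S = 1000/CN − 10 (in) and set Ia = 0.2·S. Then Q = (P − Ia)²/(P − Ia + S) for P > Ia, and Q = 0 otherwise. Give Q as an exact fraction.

Q = 88794317043/19678632100 in ≈ 4.512 in

NRCS table: fallow, bare soil, soil group D → CN(II) = 94
Adjust CN=94 to AMC III: 23·94/(10 + 0.13·94) → 2162 ÷ (1111/50) = 108100/1111 ≈ 97.300
Max retention: S = 1000/(108100/1111) − 10 = 300/1081 in (≈ 0.278 in)
Initial abstraction Ia = S/5 = (300/1081)/5 = 60/1081 ≈ 0.056 in
P − Ia = 4.830 − 0.056 = 516123/108100 ≈ 4.774 in (> 0, runoff occurs)
Q: (516123/108100)² ÷ (546123/108100) = 88794317043/19678632100 in (≈ 4.512 in)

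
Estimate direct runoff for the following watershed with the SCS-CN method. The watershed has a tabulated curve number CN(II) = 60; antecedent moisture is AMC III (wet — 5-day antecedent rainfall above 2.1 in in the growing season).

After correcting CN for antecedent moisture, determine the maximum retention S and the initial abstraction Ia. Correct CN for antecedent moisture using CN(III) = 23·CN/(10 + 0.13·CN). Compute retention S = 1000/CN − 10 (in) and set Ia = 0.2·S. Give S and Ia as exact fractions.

S = 200/69 in ≈ 2.899 in; Ia = 40/69 in ≈ 0.580 in

Wet (AMC III): CN(III) = 23·60/(10 + 0.13·60) = 1380/(89/5) = 6900/89 ≈ 77.528
Max retention: S = 1000/(6900/89) − 10 = 200/69 in (≈ 2.899 in)
Ia = 0.2·(200/69) = 40/69 in ≈ 0.580 in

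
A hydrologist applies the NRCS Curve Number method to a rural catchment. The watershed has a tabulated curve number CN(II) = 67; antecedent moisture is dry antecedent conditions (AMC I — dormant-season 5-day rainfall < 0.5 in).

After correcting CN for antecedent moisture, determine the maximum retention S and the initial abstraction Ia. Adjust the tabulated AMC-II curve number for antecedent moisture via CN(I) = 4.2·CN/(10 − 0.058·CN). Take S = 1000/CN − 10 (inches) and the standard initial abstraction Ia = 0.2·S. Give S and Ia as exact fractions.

CN(I) from CN(II)=67: (4.2·67)/(10 − 0.058·67) = 46900/1019 ≈ 46.026
S = 1000/(46900/1019) − 10 = 5500/469 in ≈ 11.727 in
Initial abstraction Ia = S/5 = (5500/469)/5 = 1100/469 ≈ 2.345 in

S = 5500/469 in ≈ 11.727 in; Ia = 1100/469 in ≈ 2.345 in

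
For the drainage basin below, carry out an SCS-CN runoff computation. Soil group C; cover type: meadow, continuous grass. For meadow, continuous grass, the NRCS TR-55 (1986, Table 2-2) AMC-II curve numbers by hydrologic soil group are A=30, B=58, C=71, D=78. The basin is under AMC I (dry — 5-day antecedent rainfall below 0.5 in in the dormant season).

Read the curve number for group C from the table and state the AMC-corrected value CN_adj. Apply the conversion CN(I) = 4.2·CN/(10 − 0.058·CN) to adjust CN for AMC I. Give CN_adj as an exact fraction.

NRCS table: meadow, continuous grass, soil group C → CN(II) = 71
Adjust CN=71 to AMC I: 4.2·71/(10 − 0.058·71) → (1491/5) ÷ (2941/500) = 149100/2941 ≈ 50.697

CN_adj = 149100/2941 ≈ 50.697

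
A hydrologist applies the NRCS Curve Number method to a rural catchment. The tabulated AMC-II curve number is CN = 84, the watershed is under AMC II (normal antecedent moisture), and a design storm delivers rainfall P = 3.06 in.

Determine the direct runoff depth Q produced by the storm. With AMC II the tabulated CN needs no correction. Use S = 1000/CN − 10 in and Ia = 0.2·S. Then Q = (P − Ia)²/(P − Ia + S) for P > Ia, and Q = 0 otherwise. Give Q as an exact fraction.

CN(II) = 84; AMC II needs no correction.
Max retention: S = 1000/84 − 10 = 40/21 in (≈ 1.905 in)
Ia = 0.2·(40/21) = 8/21 in ≈ 0.381 in
Excess rainfall: 3.060 − 0.381 = 2.679 in; P > Ia so Q > 0
Q: (2813/1050)² ÷ (4813/1050) = 7912969/5053650 in (≈ 1.566 in)

Q = 7912969/5053650 in ≈ 1.566 in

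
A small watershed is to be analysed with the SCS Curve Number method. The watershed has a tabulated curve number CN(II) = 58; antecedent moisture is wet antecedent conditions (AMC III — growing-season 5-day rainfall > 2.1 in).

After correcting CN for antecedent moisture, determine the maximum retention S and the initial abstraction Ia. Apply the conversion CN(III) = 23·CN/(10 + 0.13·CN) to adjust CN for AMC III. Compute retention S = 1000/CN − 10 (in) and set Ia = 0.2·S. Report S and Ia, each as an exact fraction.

Adjust CN=58 to AMC III: 23·58/(10 + 0.13·58) → 1334 ÷ (877/50) = 66700/877 ≈ 76.055
S = 1000/(66700/877) − 10 = 2100/667 in ≈ 3.148 in
Ia = 0.2·(2100/667) = 420/667 in ≈ 0.630 in

S = 2100/667 in ≈ 3.148 in; Ia = 420/667 in ≈ 0.630 in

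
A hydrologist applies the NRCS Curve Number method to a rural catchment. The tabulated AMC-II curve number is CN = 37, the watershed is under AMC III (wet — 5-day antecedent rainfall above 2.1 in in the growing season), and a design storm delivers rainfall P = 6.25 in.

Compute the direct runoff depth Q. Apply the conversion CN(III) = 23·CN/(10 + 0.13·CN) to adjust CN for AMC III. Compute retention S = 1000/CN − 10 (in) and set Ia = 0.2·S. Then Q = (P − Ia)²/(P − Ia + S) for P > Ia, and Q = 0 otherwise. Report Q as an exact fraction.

Q = 52715045/28208948 in ≈ 1.869 in

CN(III) from CN(II)=37: (23·37)/(10 + 0.13·37) = 85100/1481 ≈ 57.461
Max retention: S = 1000/(85100/1481) − 10 = 6300/851 in (≈ 7.403 in)
Initial abstraction Ia = S/5 = (6300/851)/5 = 1260/851 ≈ 1.481 in
P − Ia = 6.250 − 1.481 = 16235/3404 ≈ 4.769 in (> 0, runoff occurs)
Q = (16235/3404)²/((16235/3404) + 6300/851) = (263575225/11587216)/(41435/3404) = 52715045/28208948 in ≈ 1.869 in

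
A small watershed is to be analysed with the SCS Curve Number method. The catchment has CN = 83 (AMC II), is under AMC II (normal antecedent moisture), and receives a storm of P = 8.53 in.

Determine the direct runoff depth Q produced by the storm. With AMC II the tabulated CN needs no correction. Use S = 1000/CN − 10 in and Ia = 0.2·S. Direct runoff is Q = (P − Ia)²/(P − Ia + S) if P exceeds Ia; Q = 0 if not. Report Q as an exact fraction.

Q = 4542625201/700511700 in ≈ 6.485 in

Average conditions: CN = 83 (no AMC adjustment).
Max retention: S = 1000/83 − 10 = 170/83 in (≈ 2.048 in)
Initial abstraction Ia = S/5 = (170/83)/5 = 34/83 ≈ 0.410 in
Excess rainfall: 8.530 − 0.410 = 8.120 in; P > Ia so Q > 0
Q: (67399/8300)² ÷ (84399/8300) = 4542625201/700511700 in (≈ 6.485 in)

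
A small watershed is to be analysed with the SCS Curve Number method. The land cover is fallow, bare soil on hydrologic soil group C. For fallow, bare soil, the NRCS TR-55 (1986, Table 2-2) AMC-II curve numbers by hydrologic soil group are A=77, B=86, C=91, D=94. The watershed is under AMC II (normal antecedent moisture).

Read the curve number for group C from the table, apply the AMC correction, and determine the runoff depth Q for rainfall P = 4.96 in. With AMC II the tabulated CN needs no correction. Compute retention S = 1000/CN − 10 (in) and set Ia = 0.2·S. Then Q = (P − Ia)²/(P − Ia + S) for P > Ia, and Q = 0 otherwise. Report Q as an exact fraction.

NRCS table: fallow, bare soil, soil group C → CN(II) = 91
CN(II) = 91; AMC II needs no correction.
Max retention: S = 1000/91 − 10 = 90/91 in (≈ 0.989 in)
Initial abstraction Ia = S/5 = (90/91)/5 = 18/91 ≈ 0.198 in
Since P=4.960 > Ia=0.198: effective rainfall P−Ia = 10834/2275 in
Runoff Q = (P−Ia)²/(P−Ia+S) = (4.762)²/(4.762+0.989) = 29343889/7441525 ≈ 3.943 in

Q = 29343889/7441525 in ≈ 3.943 in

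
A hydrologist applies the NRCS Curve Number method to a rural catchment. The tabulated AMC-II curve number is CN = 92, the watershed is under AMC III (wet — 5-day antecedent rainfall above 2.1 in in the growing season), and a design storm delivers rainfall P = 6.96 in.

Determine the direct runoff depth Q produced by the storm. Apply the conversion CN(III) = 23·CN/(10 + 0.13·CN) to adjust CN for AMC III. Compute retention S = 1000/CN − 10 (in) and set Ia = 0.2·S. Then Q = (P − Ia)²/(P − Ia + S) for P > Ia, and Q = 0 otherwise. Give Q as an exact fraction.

CN(III) from CN(II)=92: (23·92)/(10 + 0.13·92) = 52900/549 ≈ 96.357
Retention S: 1000/CN − 10 with CN=96.357 → S = 200/529 ≈ 0.378 in
Ia = 0.2S: 0.2·0.378 = 0.076 in (exactly 40/529)
P − Ia = 6.960 − 0.076 = 91046/13225 ≈ 6.884 in (> 0, runoff occurs)
Runoff Q = (P−Ia)²/(P−Ia+S) = (6.884)²/(6.884+0.378) = 4144687058/635104175 ≈ 6.526 in

Q = 4144687058/635104175 in ≈ 6.526 in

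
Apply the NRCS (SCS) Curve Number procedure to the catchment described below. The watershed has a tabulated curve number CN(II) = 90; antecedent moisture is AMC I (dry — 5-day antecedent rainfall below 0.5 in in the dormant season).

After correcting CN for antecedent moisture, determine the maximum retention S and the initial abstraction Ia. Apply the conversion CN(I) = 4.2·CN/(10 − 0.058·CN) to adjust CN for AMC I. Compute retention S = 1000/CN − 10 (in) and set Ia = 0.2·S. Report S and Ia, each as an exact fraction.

Dry (AMC I): CN(I) = 4.2·90/(10 − 0.058·90) = 378/(239/50) = 18900/239 ≈ 79.079
Retention S: 1000/CN − 10 with CN=79.079 → S = 500/189 ≈ 2.646 in
Initial abstraction Ia = S/5 = (500/189)/5 = 100/189 ≈ 0.529 in

S = 500/189 in ≈ 2.646 in; Ia = 100/189 in ≈ 0.529 in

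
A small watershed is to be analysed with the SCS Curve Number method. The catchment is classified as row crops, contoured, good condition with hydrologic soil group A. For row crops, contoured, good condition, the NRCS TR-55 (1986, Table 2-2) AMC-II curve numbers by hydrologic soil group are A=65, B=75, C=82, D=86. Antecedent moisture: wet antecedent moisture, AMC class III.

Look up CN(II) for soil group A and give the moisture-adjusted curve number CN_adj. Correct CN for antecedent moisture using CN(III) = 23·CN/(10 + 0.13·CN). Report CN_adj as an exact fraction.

NRCS table: row crops, contoured, good condition, soil group A → CN(II) = 65
Adjust CN=65 to AMC III: 23·65/(10 + 0.13·65) → 1495 ÷ (369/20) = 29900/369 ≈ 81.030

CN_adj = 29900/369 ≈ 81.030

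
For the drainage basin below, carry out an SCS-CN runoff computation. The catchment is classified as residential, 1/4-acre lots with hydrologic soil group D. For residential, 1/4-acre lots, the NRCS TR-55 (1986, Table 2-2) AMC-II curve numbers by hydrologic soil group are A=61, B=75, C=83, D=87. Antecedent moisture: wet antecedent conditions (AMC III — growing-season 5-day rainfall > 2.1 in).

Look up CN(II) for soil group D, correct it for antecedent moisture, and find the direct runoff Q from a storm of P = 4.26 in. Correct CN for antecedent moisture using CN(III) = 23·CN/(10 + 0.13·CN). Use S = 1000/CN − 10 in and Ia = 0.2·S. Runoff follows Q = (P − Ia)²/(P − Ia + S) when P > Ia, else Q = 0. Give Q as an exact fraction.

NRCS table: residential, 1/4-acre lots, soil group D → CN(II) = 87
Adjust CN=87 to AMC III: 23·87/(10 + 0.13·87) → 2001 ÷ (2131/100) = 200100/2131 ≈ 93.900
Retention S: 1000/CN − 10 with CN=93.900 → S = 1300/2001 ≈ 0.650 in
Ia = 0.2S: 0.2·0.650 = 0.130 in (exactly 260/2001)
P − Ia = 4.260 − 0.130 = 413213/100050 ≈ 4.130 in (> 0, runoff occurs)
Q = (413213/100050)²/((413213/100050) + 1300/2001) = (170744983369/10010002500)/(478213/100050) = 170744983369/47845210650 in ≈ 3.569 in

Q = 170744983369/47845210650 in ≈ 3.569 in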